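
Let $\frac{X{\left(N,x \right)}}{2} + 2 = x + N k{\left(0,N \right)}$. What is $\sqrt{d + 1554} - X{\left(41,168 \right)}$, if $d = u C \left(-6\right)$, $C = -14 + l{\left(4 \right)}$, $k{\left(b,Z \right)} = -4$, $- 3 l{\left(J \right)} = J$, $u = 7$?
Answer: $-4 + \sqrt{2198} \approx 42.883$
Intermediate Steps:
$l{\left(J \right)} = - \frac{J}{3}$
$C = - \frac{46}{3}$ ($C = -14 - \frac{4}{3} = - \frac{46}{3} \approx -15.333$)
$d = 644$ ($d = 7 \left(- \frac{46}{3}\right) \left(-6\right) = \left(- \frac{322}{3}\right) \left(-6\right) = 644$)
$X{\left(N,x \right)} = -4 - 8 N + 2 x$ ($X{\left(N,x \right)} = -4 + 2 \left(x + N \left(-4\right)\right) = -4 + 2 \left(x - 4 N\right) = -4 - \left(- 2 x + 8 N\right) = -4 - 8 N + 2 x$)
$\sqrt{d + 1554} - X{\left(41,168 \right)} = \sqrt{644 + 1554} - \left(-4 - 328 + 2 \cdot 168\right) = \sqrt{2198} - \left(-4 - 328 + 336\right) = \sqrt{2198} - 4 = -4 + \sqrt{2198}$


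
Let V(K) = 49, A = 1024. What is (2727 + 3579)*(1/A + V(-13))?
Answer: 158208081/512 ≈ 3.0900e+5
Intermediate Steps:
(2727 + 3579)*(1/A + V(-13)) = (2727 + 3579)*(1/1024 + 49) = 6306*(1/1024 + 49) = 6306*(50177/1024) = 158208081/512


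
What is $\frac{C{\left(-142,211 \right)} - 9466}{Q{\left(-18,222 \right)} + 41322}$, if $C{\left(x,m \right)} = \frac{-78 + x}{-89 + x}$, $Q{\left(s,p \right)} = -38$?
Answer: $- \frac{99383}{433482} \approx -0.22927$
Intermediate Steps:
$C{\left(x,m \right)} = \frac{-78 + x}{-89 + x}$
$\frac{C{\left(-142,211 \right)} - 9466}{Q{\left(-18,222 \right)} + 41322} = \frac{\frac{-78 - 142}{-89 - 142} - 9466}{-38 + 41322} = \frac{\frac{1}{-231} \left(-220\right) - 9466}{41284} = \left(\left(- \frac{1}{231}\right) \left(-220\right) - 9466\right) \frac{1}{41284} = \left(\frac{20}{21} - 9466\right) \frac{1}{41284} = \left(- \frac{198766}{21}\right) \frac{1}{41284} = - \frac{99383}{433482}$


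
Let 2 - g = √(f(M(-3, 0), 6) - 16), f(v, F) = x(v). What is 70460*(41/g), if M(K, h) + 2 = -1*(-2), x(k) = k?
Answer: 288886 + 577772*I ≈ 2.8889e+5 + 5.7777e+5*I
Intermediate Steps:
M(K, h) = 0 (M(K, h) = -2 - 1*(-2) = -2 + 2 = 0)
f(v, F) = v
g = 2 - 4*I (g = 2 - √(0 - 16) = 2 - √(-16) = 2 - 4*I ≈ 2.0 - 4.0*I)
70460*(41/g) = 70460*(41/(2 - 4*I)) = 70460*(41*((2 + 4*I)/20)) = 70460*(41*(2 + 4*I)/20) = 144443*(2 + 4*I)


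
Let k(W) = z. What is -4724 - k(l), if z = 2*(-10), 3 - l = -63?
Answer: -4704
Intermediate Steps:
l = 66 (l = 3 - 1*(-63) = 3 + 63 = 66)
z = -20
k(W) = -20
-4724 - k(l) = -4724 - 1*(-20) = -4724 + 20 = -4704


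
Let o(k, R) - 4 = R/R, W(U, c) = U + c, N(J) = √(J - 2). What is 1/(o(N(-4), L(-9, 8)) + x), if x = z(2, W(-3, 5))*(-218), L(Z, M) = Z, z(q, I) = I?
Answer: -1/431 ≈ -0.0023202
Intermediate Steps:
N(J) = √(-2 + J)
o(k, R) = 5 (o(k, R) = 4 + R/R = 4 + 1 = 5)
x = -436 (x = (-3 + 5)*(-218) = 2*(-218) = -436)
1/(o(N(-4), L(-9, 8)) + x) = 1/(5 - 436) = 1/(-431) = -1/431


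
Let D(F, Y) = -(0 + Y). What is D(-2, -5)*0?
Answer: 0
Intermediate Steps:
D(F, Y) = -Y
D(-2, -5)*0 = -1*(-5)*0 = 5*0 = 0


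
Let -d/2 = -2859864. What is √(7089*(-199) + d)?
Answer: √4309017 ≈ 2075.8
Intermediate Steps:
d = 5719728 (d = -2*(-2859864) = 5719728)
√(7089*(-199) + d) = √(7089*(-199) + 5719728) = √(-1410711 + 5719728) = √4309017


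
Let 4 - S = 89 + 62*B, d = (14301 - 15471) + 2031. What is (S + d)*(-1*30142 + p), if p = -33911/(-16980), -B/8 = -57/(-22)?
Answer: -2900753447332/46695 ≈ -6.2121e+7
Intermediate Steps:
B = -228/11 (B = -(-456)/(-22) = -(-456)*(-1)/22 = -8*57/22 = -228/11 ≈ -20.727)
d = 861 (d = -1170 + 2031 = 861)
S = 13201/11 (S = 4 - (89 + 62*(-228/11)) = 4 - (89 - 14136/11) = 4 - 1*(-13157/11) = 4 + 13157/11 = 13201/11 ≈ 1200.1)
p = 33911/16980 (p = -33911*(-1/16980) = 33911/16980 ≈ 1.9971)
(S + d)*(-1*30142 + p) = (13201/11 + 861)*(-1*30142 + 33911/16980) = 22672*(-30142 + 33911/16980)/11 = (22672/11)*(-511777249/16980) = -2900753447332/46695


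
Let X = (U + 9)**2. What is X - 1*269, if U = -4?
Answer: -244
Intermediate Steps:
X = 25 (X = (-4 + 9)**2 = 5**2 = 25)
X - 1*269 = 25 - 1*269 = 25 - 269 = -244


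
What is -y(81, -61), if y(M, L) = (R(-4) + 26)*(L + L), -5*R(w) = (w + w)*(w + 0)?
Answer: 11956/5 ≈ 2391.2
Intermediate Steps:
R(w) = -2*w²/5 (R(w) = -(w + w)*(w + 0)/5 = -2*w*w/5 = -2*w²/5)
y(M, L) = 196*L/5 (y(M, L) = (-⅖*(-4)² + 26)*(L + L) = (-⅖*16 + 26)*(2*L) = (-32/5 + 26)*(2*L) = 98*(2*L)/5 = 196*L/5)
-y(81, -61) = -196*(-61)/5 = -1*(-11956/5) = 11956/5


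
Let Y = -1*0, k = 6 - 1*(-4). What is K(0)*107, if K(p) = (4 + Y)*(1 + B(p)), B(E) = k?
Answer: 4708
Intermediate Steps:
k = 10 (k = 6 + 4 = 10)
Y = 0
B(E) = 10
K(p) = 44 (K(p) = (4 + 0)*(1 + 10) = 4*11 = 44)
K(0)*107 = 44*107 = 4708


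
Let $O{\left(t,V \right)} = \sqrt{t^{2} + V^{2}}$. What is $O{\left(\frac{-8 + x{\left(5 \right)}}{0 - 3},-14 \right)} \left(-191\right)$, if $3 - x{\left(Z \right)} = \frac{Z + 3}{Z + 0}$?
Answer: $- \frac{191 \sqrt{5021}}{5} \approx -2706.8$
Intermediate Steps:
$x{\left(Z \right)} = 3 - \frac{3 + Z}{Z}$ ($x{\left(Z \right)} = 3 - \frac{Z + 3}{Z + 0} = 3 - \frac{3 + Z}{Z}$)
$O{\left(t,V \right)} = \sqrt{V^{2} + t^{2}}$
$O{\left(\frac{-8 + x{\left(5 \right)}}{0 - 3},-14 \right)} \left(-191\right) = \sqrt{\left(-14\right)^{2} + \left(\frac{-8 + \left(2 - \frac{3}{5}\right)}{0 - 3}\right)^{2}} \left(-191\right) = \sqrt{196 + \left(\frac{-8 + \left(2 - \frac{3}{5}\right)}{-3}\right)^{2}} \left(-191\right) = \sqrt{196 + \left(\left(-8 + \left(2 - \frac{3}{5}\right)\right) \left(- \frac{1}{3}\right)\right)^{2}} \left(-191\right) = \sqrt{196 + \left(\left(-8 + \frac{7}{5}\right) \left(- \frac{1}{3}\right)\right)^{2}} \left(-191\right) = \sqrt{196 + \left(\left(- \frac{33}{5}\right) \left(- \frac{1}{3}\right)\right)^{2}} \left(-191\right) = \sqrt{196 + \left(\frac{11}{5}\right)^{2}} \left(-191\right) = \sqrt{196 + \frac{121}{25}} \left(-191\right) = \sqrt{\frac{5021}{25}} \left(-191\right) = \frac{\sqrt{5021}}{5} \left(-191\right) = - \frac{191 \sqrt{5021}}{5}$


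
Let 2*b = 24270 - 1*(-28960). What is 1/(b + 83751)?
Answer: 1/110366 ≈ 9.0608e-6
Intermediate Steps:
b = 26615 (b = (24270 - 1*(-28960))/2 = (24270 + 28960)/2 = (½)*53230 = 26615)
1/(b + 83751) = 1/(26615 + 83751) = 1/110366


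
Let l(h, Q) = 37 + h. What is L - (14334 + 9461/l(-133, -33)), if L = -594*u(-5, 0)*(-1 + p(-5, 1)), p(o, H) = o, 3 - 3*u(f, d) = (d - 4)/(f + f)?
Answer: -5350391/480 ≈ -11147.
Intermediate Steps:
u(f, d) = 1 - (-4 + d)/(6*f) (u(f, d) = 1 - (d - 4)/(3*(f + f)) = 1 - (-4 + d)/(3*(2*f)) = 1 - (-4 + d)*1/(2*f)/3 = 1 - (-4 + d)/(6*f))
L = 15444/5 (L = -594*(⅙)*(4 - 1*0 + 6*(-5))/(-5)*(-1 - 5) = -594*(⅙)*(-⅕)*(4 + 0 - 30)*(-6) = -594*(⅙)*(-⅕)*(-26)*(-6) = -2574*(-6)/5 = -594*(-26/5) = 15444/5 ≈ 3088.8)
L - (14334 + 9461/l(-133, -33)) = 15444/5 - (14334 + 9461/(37 - 133)) = 15444/5 - (14334 + 9461/(-96)) = 15444/5 - (14334 + 9461*(-1/96)) = 15444/5 - (14334 - 9461/96) = 15444/5 - 1*1366603/96 = 15444/5 - 1366603/96 = -5350391/480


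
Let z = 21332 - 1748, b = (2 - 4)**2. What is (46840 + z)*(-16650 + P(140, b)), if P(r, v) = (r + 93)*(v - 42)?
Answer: -1694077696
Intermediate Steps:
b = 4 (b = (-2)**2 = 4)
P(r, v) = (-42 + v)*(93 + r) (P(r, v) = (93 + r)*(-42 + v) = (-42 + v)*(93 + r))
z = 19584
(46840 + z)*(-16650 + P(140, b)) = (46840 + 19584)*(-16650 + (-3906 - 42*140 + 93*4 + 140*4)) = 66424*(-16650 + (-3906 - 5880 + 372 + 560)) = 66424*(-16650 - 8854) = 66424*(-25504) = -1694077696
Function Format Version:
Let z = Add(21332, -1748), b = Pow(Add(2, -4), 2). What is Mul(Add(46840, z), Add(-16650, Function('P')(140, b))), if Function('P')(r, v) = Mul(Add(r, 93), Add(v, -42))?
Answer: -1694077696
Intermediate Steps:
b = 4 (b = Pow(-2, 2) = 4)
Function('P')(r, v) = Mul(Add(-42, v), Add(93, r)) (Function('P')(r, v) = Mul(Add(93, r), Add(-42, v)) = Mul(Add(-42, v), Add(93, r)))
z = 19584
Mul(Add(46840, z), Add(-16650, Function('P')(140, b))) = Mul(Add(46840, 19584), Add(-16650, Add(-3906, Mul(-42, 140), Mul(93, 4), Mul(140, 4)))) = Mul(66424, Add(-16650, Add(-3906, -5880, 372, 560))) = Mul(66424, Add(-16650, -8854)) = Mul(66424, -25504) = -1694077696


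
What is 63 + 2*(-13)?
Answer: 37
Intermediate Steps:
63 + 2*(-13) = 63 - 26 = 37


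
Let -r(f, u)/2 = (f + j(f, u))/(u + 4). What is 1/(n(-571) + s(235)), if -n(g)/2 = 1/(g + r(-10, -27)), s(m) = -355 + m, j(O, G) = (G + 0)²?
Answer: -11695/1403354 ≈ -0.0083336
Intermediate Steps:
j(O, G) = G²
r(f, u) = -2*(f + u²)/(4 + u) (r(f, u) = -2*(f + u²)/(u + 4) = -2*(f + u²)/(4 + u))
n(g) = -2/(1438/23 + g) (n(g) = -2/(g + 2*(-1*(-10) - 1*(-27)²)/(4 - 27)) = -2/(g + 2*(10 - 1*729)/(-23)) = -2/(g + 2*(-1/23)*(10 - 729)) = -2/(g + 2*(-1/23)*(-719)) = -2/(g + 1438/23) = -2/(1438/23 + g))
1/(n(-571) + s(235)) = 1/(-46/(1438 + 23*(-571)) + (-355 + 235)) = 1/(-46/(1438 - 13133) - 120) = 1/(-46/(-11695) - 120) = 1/(-46*(-1/11695) - 120) = 1/(46/11695 - 120) = 1/(-1403354/11695) = -11695/1403354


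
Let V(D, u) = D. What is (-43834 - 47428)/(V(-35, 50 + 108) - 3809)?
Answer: 45631/1922 ≈ 23.741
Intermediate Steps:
(-43834 - 47428)/(V(-35, 50 + 108) - 3809) = (-43834 - 47428)/(-35 - 3809) = -91262/(-3844) = -91262*(-1/3844) = 45631/1922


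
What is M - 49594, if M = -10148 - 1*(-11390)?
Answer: -48352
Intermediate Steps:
M = 1242 (M = -10148 + 11390 = 1242)
M - 49594 = 1242 - 49594 = -48352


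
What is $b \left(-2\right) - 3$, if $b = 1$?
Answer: $-5$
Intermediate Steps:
$b \left(-2\right) - 3 = 1 \left(-2\right) - 3 = -2 - 3 = -5$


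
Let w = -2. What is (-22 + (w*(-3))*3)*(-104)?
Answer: 416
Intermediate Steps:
(-22 + (w*(-3))*3)*(-104) = (-22 - 2*(-3)*3)*(-104) = (-22 + 6*3)*(-104) = (-22 + 18)*(-104) = -4*(-104) = 416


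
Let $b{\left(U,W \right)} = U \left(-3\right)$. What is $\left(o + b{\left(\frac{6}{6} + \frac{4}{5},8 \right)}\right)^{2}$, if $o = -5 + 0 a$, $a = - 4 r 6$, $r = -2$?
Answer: $\frac{2704}{25} \approx 108.16$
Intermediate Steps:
$a = 48$ ($a = \left(-4\right) \left(-2\right) 6 = 8 \cdot 6 = 48$)
$b{\left(U,W \right)} = - 3 U$
$o = -5$ ($o = -5 + 0 \cdot 48 = -5 + 0 = -5$)
$\left(o + b{\left(\frac{6}{6} + \frac{4}{5},8 \right)}\right)^{2} = \left(-5 - 3 \left(\frac{6}{6} + \frac{4}{5}\right)\right)^{2} = \left(-5 - 3 \left(6 \cdot \frac{1}{6} + 4 \cdot \frac{1}{5}\right)\right)^{2} = \left(-5 - 3 \left(1 + \frac{4}{5}\right)\right)^{2} = \left(-5 - \frac{27}{5}\right)^{2} = \left(- \frac{52}{5}\right)^{2} = \frac{2704}{25}$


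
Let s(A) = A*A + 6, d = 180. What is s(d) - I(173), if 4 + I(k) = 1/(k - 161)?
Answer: 388919/12 ≈ 32410.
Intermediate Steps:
I(k) = -4 + 1/(-161 + k) (I(k) = -4 + 1/(k - 161) = -4 + 1/(-161 + k))
s(A) = 6 + A² (s(A) = A² + 6 = 6 + A²)
s(d) - I(173) = (6 + 180²) - (645 - 4*173)/(-161 + 173) = (6 + 32400) - (645 - 692)/12 = 32406 - (-47)/12 = 32406 - 1*(-47/12) = 32406 + 47/12 = 388919/12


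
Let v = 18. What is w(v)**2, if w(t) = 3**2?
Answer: 81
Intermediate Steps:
w(t) = 9
w(v)**2 = 9**2 = 81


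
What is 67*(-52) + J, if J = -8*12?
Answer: -3580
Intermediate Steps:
J = -96
67*(-52) + J = 67*(-52) - 96 = -3484 - 96 = -3580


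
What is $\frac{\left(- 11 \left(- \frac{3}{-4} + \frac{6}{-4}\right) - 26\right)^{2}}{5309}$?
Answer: $\frac{5041}{84944} \approx 0.059345$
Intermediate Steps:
$\frac{\left(- 11 \left(- \frac{3}{-4} + \frac{6}{-4}\right) - 26\right)^{2}}{5309} = \left(- 11 \left(\left(-3\right) \left(- \frac{1}{4}\right) + 6 \left(- \frac{1}{4}\right)\right) - 26\right)^{2} \cdot \frac{1}{5309} = \left(- 11 \left(\frac{3}{4} - \frac{3}{2}\right) - 26\right)^{2} \cdot \frac{1}{5309} = \left(\left(-11\right) \left(- \frac{3}{4}\right) - 26\right)^{2} \cdot \frac{1}{5309} = \left(\frac{33}{4} - 26\right)^{2} \cdot \frac{1}{5309} = \left(- \frac{71}{4}\right)^{2} \cdot \frac{1}{5309} = \frac{5041}{16} \cdot \frac{1}{5309} = \frac{5041}{84944}$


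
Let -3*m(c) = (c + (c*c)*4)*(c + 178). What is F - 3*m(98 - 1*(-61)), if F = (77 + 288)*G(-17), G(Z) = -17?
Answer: 34126166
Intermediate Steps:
m(c) = -(178 + c)*(c + 4*c**2)/3 (m(c) = -(c + (c*c)*4)*(c + 178)/3 = -(c + c**2*4)*(178 + c)/3 = -(c + 4*c**2)*(178 + c)/3 = -(178 + c)*(c + 4*c**2)/3)
F = -6205 (F = (77 + 288)*(-17) = 365*(-17) = -6205)
F - 3*m(98 - 1*(-61)) = -6205 - 3*(-(98 - 1*(-61))*(178 + 4*(98 - 1*(-61))**2 + 713*(98 - 1*(-61)))/3) = -6205 - 3*(-(98 + 61)*(178 + 4*(98 + 61)**2 + 713*(98 + 61))/3) = -6205 - 3*(-1/3*159*(178 + 4*159**2 + 713*159)) = -6205 - 3*(-1/3*159*(178 + 4*25281 + 113367)) = -6205 - 3*(-1/3*159*(178 + 101124 + 113367)) = -6205 - 3*(-1/3*159*214669) = -6205 - 3*(-11377457) = -6205 - 1*(-34132371) = -6205 + 34132371 = 34126166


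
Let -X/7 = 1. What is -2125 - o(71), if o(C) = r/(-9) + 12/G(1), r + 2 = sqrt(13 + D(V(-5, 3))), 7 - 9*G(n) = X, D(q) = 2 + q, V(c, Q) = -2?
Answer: -134375/63 + sqrt(13)/9 ≈ -2132.5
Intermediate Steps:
X = -7 (X = -7*1 = -7)
G(n) = 14/9 (G(n) = 7/9 - 1/9*(-7) = 7/9 + 7/9 = 14/9)
r = -2 + sqrt(13) (r = -2 + sqrt(13 + (2 - 2)) = -2 + sqrt(13 + 0) = -2 + sqrt(13) ≈ 1.6056)
o(C) = 500/63 - sqrt(13)/9 (o(C) = (-2 + sqrt(13))/(-9) + 12/(14/9) = (-2 + sqrt(13))*(-1/9) + 12*(9/14) = (2/9 - sqrt(13)/9) + 54/7 = 500/63 - sqrt(13)/9)
-2125 - o(71) = -2125 - (500/63 - sqrt(13)/9) = -2125 + (-500/63 + sqrt(13)/9) = -134375/63 + sqrt(13)/9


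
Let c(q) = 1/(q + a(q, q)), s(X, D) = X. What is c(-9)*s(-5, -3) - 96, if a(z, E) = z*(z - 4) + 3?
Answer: -10661/111 ≈ -96.045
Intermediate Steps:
a(z, E) = 3 + z*(-4 + z) (a(z, E) = z*(-4 + z) + 3 = 3 + z*(-4 + z))
c(q) = 1/(3 + q² - 3*q) (c(q) = 1/(q + (3 + q² - 4*q)) = 1/(3 + q² - 3*q))
c(-9)*s(-5, -3) - 96 = -5/(3 + (-9)² - 3*(-9)) - 96 = -5/(3 + 81 + 27) - 96 = -5/111 - 96 = -10661/111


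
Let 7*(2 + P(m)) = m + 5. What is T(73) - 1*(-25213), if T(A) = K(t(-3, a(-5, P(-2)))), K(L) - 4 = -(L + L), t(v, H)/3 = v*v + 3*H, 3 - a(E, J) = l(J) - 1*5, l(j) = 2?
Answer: 25055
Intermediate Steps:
P(m) = -9/7 + m/7 (P(m) = -2 + (m + 5)/7 = -2 + (5 + m)/7 = -2 + (5/7 + m/7) = -9/7 + m/7)
a(E, J) = 6 (a(E, J) = 3 - (2 - 1*5) = 3 - (2 - 5) = 3 - 1*(-3) = 3 + 3 = 6)
t(v, H) = 3*v**2 + 9*H (t(v, H) = 3*(v*v + 3*H) = 3*(v**2 + 3*H) = 3*v**2 + 9*H)
K(L) = 4 - 2*L (K(L) = 4 - (L + L) = 4 - 2*L)
T(A) = -158 (T(A) = 4 - 2*(3*(-3)**2 + 9*6) = 4 - 2*(3*9 + 54) = 4 - 2*(27 + 54) = 4 - 2*81 = 4 - 162 = -158)
T(73) - 1*(-25213) = -158 - 1*(-25213) = -158 + 25213 = 25055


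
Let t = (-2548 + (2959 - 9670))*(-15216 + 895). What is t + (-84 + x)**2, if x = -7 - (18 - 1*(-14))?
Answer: 132613268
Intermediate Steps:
x = -39 (x = -7 - (18 + 14) = -7 - 1*32 = -7 - 32 = -39)
t = 132598139 (t = (-2548 - 6711)*(-14321) = -9259*(-14321) = 132598139)
t + (-84 + x)**2 = 132598139 + (-84 - 39)**2 = 132598139 + (-123)**2 = 132598139 + 15129 = 132613268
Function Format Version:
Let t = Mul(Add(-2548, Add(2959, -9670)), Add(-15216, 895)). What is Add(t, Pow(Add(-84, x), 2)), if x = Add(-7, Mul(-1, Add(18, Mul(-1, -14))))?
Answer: 132613268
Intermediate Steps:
x = -39 (x = Add(-7, Mul(-1, Add(18, 14))) = Add(-7, Mul(-1, 32)) = Add(-7, -32) = -39)
t = 132598139 (t = Mul(Add(-2548, -6711), -14321) = Mul(-9259, -14321) = 132598139)
Add(t, Pow(Add(-84, x), 2)) = Add(132598139, Pow(Add(-84, -39), 2)) = Add(132598139, Pow(-123, 2)) = Add(132598139, 15129) = 132613268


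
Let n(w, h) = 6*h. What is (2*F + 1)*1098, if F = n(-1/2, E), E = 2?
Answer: 27450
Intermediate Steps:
F = 12 (F = 6*2 = 12)
(2*F + 1)*1098 = (2*12 + 1)*1098 = (24 + 1)*1098 = 25*1098 = 27450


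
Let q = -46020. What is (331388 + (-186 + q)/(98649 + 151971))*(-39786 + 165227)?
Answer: 1736362984830019/41770 ≈ 4.1570e+10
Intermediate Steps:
(331388 + (-186 + q)/(98649 + 151971))*(-39786 + 165227) = (331388 + (-186 - 46020)/(98649 + 151971))*(-39786 + 165227) = (331388 - 46206/250620)*125441 = (331388 - 46206*1/250620)*125441 = (331388 - 7701/41770)*125441 = (13842069059/41770)*125441 = 1736362984830019/41770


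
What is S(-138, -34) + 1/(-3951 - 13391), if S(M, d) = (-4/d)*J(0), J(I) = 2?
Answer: 69351/294814 ≈ 0.23524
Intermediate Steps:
S(M, d) = -8/d (S(M, d) = -4/d*2 = -8/d)
S(-138, -34) + 1/(-3951 - 13391) = -8/(-34) + 1/(-3951 - 13391) = -8*(-1/34) + 1/(-17342) = 4/17 - 1/17342 = 69351/294814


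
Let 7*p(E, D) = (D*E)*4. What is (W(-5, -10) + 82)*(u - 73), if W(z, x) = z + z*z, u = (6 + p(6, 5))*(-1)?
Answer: -68646/7 ≈ -9806.6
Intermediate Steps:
p(E, D) = 4*D*E/7 (p(E, D) = ((D*E)*4)/7 = (4*D*E)/7 = 4*D*E/7)
u = -162/7 (u = (6 + (4/7)*5*6)*(-1) = (6 + 120/7)*(-1) = (162/7)*(-1) = -162/7 ≈ -23.143)
W(z, x) = z + z²
(W(-5, -10) + 82)*(u - 73) = (-5*(1 - 5) + 82)*(-162/7 - 73) = (-5*(-4) + 82)*(-673/7) = (20 + 82)*(-673/7) = 102*(-673/7) = -68646/7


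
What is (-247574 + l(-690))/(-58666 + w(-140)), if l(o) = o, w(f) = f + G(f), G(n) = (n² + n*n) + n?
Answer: 124132/9873 ≈ 12.573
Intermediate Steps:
G(n) = n + 2*n² (G(n) = (n² + n²) + n = 2*n² + n = n + 2*n²)
w(f) = f + f*(1 + 2*f)
(-247574 + l(-690))/(-58666 + w(-140)) = (-247574 - 690)/(-58666 + 2*(-140)*(1 - 140)) = -248264/(-58666 + 2*(-140)*(-139)) = -248264/(-58666 + 38920) = -248264/(-19746) = -248264*(-1/19746) = 124132/9873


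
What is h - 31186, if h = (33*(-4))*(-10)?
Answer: -29866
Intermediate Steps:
h = 1320 (h = -132*(-10) = 1320)
h - 31186 = 1320 - 31186 = -29866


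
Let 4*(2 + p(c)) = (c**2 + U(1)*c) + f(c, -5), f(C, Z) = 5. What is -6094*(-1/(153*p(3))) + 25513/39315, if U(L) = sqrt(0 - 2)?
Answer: 331157947/18045585 - 12188*I*sqrt(2)/1377 ≈ 18.351 - 12.517*I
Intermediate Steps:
U(L) = I*sqrt(2) (U(L) = sqrt(-2) = I*sqrt(2))
p(c) = -3/4 + c**2/4 + I*c*sqrt(2)/4 (p(c) = -2 + ((c**2 + (I*sqrt(2))*c) + 5)/4 = -2 + ((c**2 + I*c*sqrt(2)) + 5)/4 = -2 + (5 + c**2 + I*c*sqrt(2))/4 = -2 + (5/4 + c**2/4 + I*c*sqrt(2)/4) = -3/4 + c**2/4 + I*c*sqrt(2)/4)
-6094*(-1/(153*p(3))) + 25513/39315 = -6094*(-1/(153*(-3/4 + (1/4)*3**2 + (1/4)*I*3*sqrt(2)))) + 25513/39315 = -6094*(-1/(153*(-3/4 + (1/4)*9 + 3*I*sqrt(2)/4))) + 25513*(1/39315) = -6094*(-1/(153*(-3/4 + 9/4 + 3*I*sqrt(2)/4))) + 25513/39315 = -6094*(-1/(153*(3/2 + 3*I*sqrt(2)/4))) + 25513/39315 = -6094/(-459/2 - 459*I*sqrt(2)/4) + 25513/39315 = 25513/39315 - 6094/(-459/2 - 459*I*sqrt(2)/4)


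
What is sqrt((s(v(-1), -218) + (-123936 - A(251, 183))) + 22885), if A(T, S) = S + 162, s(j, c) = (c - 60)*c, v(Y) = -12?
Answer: 2*I*sqrt(10198) ≈ 201.97*I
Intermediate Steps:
s(j, c) = c*(-60 + c) (s(j, c) = (-60 + c)*c = c*(-60 + c))
A(T, S) = 162 + S
sqrt((s(v(-1), -218) + (-123936 - A(251, 183))) + 22885) = sqrt((-218*(-60 - 218) + (-123936 - (162 + 183))) + 22885) = sqrt((-218*(-278) + (-123936 - 1*345)) + 22885) = sqrt((60604 + (-123936 - 345)) + 22885) = sqrt((60604 - 124281) + 22885) = sqrt(-63677 + 22885) = sqrt(-40792) = 2*I*sqrt(10198)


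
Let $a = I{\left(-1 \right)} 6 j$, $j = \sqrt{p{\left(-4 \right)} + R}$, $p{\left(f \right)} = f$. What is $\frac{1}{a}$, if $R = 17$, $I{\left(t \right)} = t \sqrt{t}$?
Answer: $\frac{i \sqrt{13}}{78} \approx 0.046225 i$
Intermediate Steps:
$I{\left(t \right)} = t^{\frac{3}{2}}$
$j = \sqrt{13}$ ($j = \sqrt{-4 + 17} = \sqrt{13} \approx 3.6056$)
$a = - 6 i \sqrt{13}$ ($a = \left(-1\right)^{\frac{3}{2}} \cdot 6 \sqrt{13} = - i 6 \sqrt{13} = - 6 i \sqrt{13} \approx - 21.633 i$)
$\frac{1}{a} = \frac{1}{\left(-6\right) i \sqrt{13}} = \frac{i \sqrt{13}}{78}$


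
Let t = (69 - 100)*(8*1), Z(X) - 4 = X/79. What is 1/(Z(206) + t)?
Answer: -79/19070 ≈ -0.0041426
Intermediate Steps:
Z(X) = 4 + X/79
t = -248 (t = -31*8 = -248)
1/(Z(206) + t) = 1/((4 + (1/79)*206) - 248) = 1/((4 + 206/79) - 248) = 1/(522/79 - 248) = 1/(-19070/79) = -79/19070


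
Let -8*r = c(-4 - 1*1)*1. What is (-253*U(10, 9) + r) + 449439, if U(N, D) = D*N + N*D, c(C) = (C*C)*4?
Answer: 807773/2 ≈ 4.0389e+5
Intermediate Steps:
c(C) = 4*C² (c(C) = C²*4 = 4*C²)
U(N, D) = 2*D*N (U(N, D) = D*N + D*N = 2*D*N)
r = -25/2 (r = -4*(-4 - 1*1)²/8 = -4*(-4 - 1)²/8 = -4*(-5)²/8 = -4*25/8 = -25/2 ≈ -12.500)
(-253*U(10, 9) + r) + 449439 = (-506*9*10 - 25/2) + 449439 = (-253*180 - 25/2) + 449439 = (-45540 - 25/2) + 449439 = -91105/2 + 449439 = 807773/2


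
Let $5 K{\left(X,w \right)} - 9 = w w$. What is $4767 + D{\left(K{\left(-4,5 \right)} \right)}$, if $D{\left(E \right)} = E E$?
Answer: $\frac{120331}{25} \approx 4813.2$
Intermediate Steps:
$K{\left(X,w \right)} = \frac{9}{5} + \frac{w^{2}}{5}$ ($K{\left(X,w \right)} = \frac{9}{5} + \frac{w w}{5} = \frac{9}{5} + \frac{w^{2}}{5}$)
$D{\left(E \right)} = E^{2}$
$4767 + D{\left(K{\left(-4,5 \right)} \right)} = 4767 + \left(\frac{9}{5} + \frac{5^{2}}{5}\right)^{2} = 4767 + \left(\frac{9}{5} + \frac{1}{5} \cdot 25\right)^{2} = 4767 + \left(\frac{9}{5} + 5\right)^{2} = 4767 + \left(\frac{34}{5}\right)^{2} = 4767 + \frac{1156}{25} = \frac{120331}{25}$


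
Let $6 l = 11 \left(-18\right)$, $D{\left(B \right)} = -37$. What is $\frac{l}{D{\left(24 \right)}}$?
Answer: $\frac{33}{37} \approx 0.89189$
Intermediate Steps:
$l = -33$ ($l = \frac{11 \left(-18\right)}{6} = \frac{1}{6} \left(-198\right) = -33$)
$\frac{l}{D{\left(24 \right)}} = - \frac{33}{-37} = \left(-33\right) \left(- \frac{1}{37}\right) = \frac{33}{37}$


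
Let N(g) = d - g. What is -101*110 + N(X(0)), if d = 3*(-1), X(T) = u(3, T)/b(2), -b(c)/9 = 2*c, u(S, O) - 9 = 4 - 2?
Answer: -400057/36 ≈ -11113.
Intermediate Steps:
u(S, O) = 11 (u(S, O) = 9 + (4 - 2) = 9 + 2 = 11)
b(c) = -18*c
X(T) = -11/36 (X(T) = 11/((-18*2)) = 11/(-36) = 11*(-1/36) = -11/36)
d = -3
N(g) = -3 - g
-101*110 + N(X(0)) = -101*110 + (-3 - 1*(-11/36)) = -11110 + (-3 + 11/36) = -11110 - 97/36 = -400057/36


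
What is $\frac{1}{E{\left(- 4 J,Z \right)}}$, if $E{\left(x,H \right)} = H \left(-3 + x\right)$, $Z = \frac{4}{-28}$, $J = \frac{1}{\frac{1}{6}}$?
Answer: $\frac{7}{27} \approx 0.25926$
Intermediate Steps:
$J = 6$ ($J = \frac{1}{\frac{1}{6}} = 6$)
$Z = - \frac{1}{7}$ ($Z = 4 \left(- \frac{1}{28}\right) = - \frac{1}{7} \approx -0.14286$)
$\frac{1}{E{\left(- 4 J,Z \right)}} = \frac{1}{\left(- \frac{1}{7}\right) \left(-3 - 24\right)} = \frac{1}{\left(- \frac{1}{7}\right) \left(-27\right)} = \frac{1}{\frac{27}{7}} = \frac{7}{27}$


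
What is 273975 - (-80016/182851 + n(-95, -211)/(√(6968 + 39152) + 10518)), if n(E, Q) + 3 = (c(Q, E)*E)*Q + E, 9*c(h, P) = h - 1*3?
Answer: 4155538828586518441/15165049937703 - 2145256*√11530/248809959 ≈ 2.7402e+5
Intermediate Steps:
c(h, P) = -⅓ + h/9 (c(h, P) = (h - 1*3)/9 = (h - 3)/9 = (-3 + h)/9 = -⅓ + h/9)
n(E, Q) = -3 + E + E*Q*(-⅓ + Q/9) (n(E, Q) = -3 + (((-⅓ + Q/9)*E)*Q + E) = -3 + ((E*(-⅓ + Q/9))*Q + E) = -3 + (E*Q*(-⅓ + Q/9) + E) = -3 + (E + E*Q*(-⅓ + Q/9)) = -3 + E + E*Q*(-⅓ + Q/9))
273975 - (-80016/182851 + n(-95, -211)/(√(6968 + 39152) + 10518)) = 273975 - (-80016/182851 + (-3 - 95 + (⅑)*(-95)*(-211)*(-3 - 211))/(√(6968 + 39152) + 10518)) = 273975 - (-80016*1/182851 + (-3 - 95 + (⅑)*(-95)*(-211)*(-214))/(√46120 + 10518)) = 273975 - (-80016/182851 + (-3 - 95 - 4289630/9)/(2*√11530 + 10518)) = 273975 - (-80016/182851 - 4290512/(9*(10518 + 2*√11530))) = 273975 + (80016/182851 + 4290512/(9*(10518 + 2*√11530))) = 50096682741/182851 + 4290512/(9*(10518 + 2*√11530))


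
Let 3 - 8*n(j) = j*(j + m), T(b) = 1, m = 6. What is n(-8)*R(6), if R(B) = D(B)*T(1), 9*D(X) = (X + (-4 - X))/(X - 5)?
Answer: 13/18 ≈ 0.72222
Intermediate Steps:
D(X) = -4/(9*(-5 + X)) (D(X) = ((X + (-4 - X))/(X - 5))/9 = (-4/(-5 + X))/9 = -4/(9*(-5 + X)))
n(j) = 3/8 - j*(6 + j)/8 (n(j) = 3/8 - j*(j + 6)/8 = 3/8 - j*(6 + j)/8)
R(B) = -4/(-45 + 9*B) (R(B) = -4/(-45 + 9*B)*1 = -4/(-45 + 9*B))
n(-8)*R(6) = (3/8 - ¾*(-8) - ⅛*(-8)²)*(-4/(-45 + 9*6)) = (3/8 + 6 - ⅛*64)*(-4/(-45 + 54)) = (3/8 + 6 - 8)*(-4/9) = -(-13)/(2*9) = -13/8*(-4/9) = 13/18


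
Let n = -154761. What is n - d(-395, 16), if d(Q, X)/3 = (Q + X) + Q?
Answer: -152439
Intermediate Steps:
d(Q, X) = 3*X + 6*Q (d(Q, X) = 3*((Q + X) + Q) = 3*(X + 2*Q) = 3*X + 6*Q)
n - d(-395, 16) = -154761 - (3*16 + 6*(-395)) = -154761 - (48 - 2370) = -154761 - 1*(-2322) = -154761 + 2322 = -152439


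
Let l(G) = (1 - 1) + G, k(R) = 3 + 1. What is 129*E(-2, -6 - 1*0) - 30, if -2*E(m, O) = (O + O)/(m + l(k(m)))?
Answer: 357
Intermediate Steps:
k(R) = 4
l(G) = G (l(G) = 0 + G = G)
E(m, O) = -O/(4 + m) (E(m, O) = -(O + O)/(2*(m + 4)) = -2*O/(2*(4 + m)) = -O/(4 + m))
129*E(-2, -6 - 1*0) - 30 = 129*(-(-6 - 1*0)/(4 - 2)) - 30 = 129*(-1*(-6 + 0)/2) - 30 = 129*(-1*(-6)*½) - 30 = 129*3 - 30 = 387 - 30 = 357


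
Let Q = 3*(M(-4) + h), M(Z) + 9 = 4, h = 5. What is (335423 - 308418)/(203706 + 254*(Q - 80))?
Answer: 27005/183386 ≈ 0.14726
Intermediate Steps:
M(Z) = -5 (M(Z) = -9 + 4 = -5)
Q = 0 (Q = 3*(-5 + 5) = 3*0 = 0)
(335423 - 308418)/(203706 + 254*(Q - 80)) = (335423 - 308418)/(203706 + 254*(0 - 80)) = 27005/(203706 + 254*(-80)) = 27005/(203706 - 20320) = 27005/183386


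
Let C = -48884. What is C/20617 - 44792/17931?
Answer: -1800015668/369683427 ≈ -4.8691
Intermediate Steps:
C/20617 - 44792/17931 = -48884/20617 - 44792/17931 = -1800015668/369683427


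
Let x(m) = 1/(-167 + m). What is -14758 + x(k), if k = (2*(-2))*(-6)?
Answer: -2110395/143 ≈ -14758.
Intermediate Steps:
k = 24 (k = -4*(-6) = 24)
-14758 + x(k) = -14758 + 1/(-167 + 24) = -14758 + 1/(-143) = -14758 - 1/143 = -2110395/143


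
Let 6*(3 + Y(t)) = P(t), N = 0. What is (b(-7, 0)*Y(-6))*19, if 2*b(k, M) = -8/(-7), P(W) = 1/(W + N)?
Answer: -2071/63 ≈ -32.873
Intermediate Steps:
P(W) = 1/W (P(W) = 1/(W + 0) = 1/W)
Y(t) = -3 + 1/(6*t)
b(k, M) = 4/7 (b(k, M) = (-8/(-7))/2 = (-8*(-⅐))/2 = (½)*(8/7) = 4/7)
(b(-7, 0)*Y(-6))*19 = (4*(-3 + (⅙)/(-6))/7)*19 = (4*(-3 + (⅙)*(-⅙))/7)*19 = (4*(-3 - 1/36)/7)*19 = ((4/7)*(-109/36))*19 = -109/63*19 = -2071/63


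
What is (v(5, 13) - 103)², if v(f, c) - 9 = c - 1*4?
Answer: 7225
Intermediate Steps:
v(f, c) = 5 + c (v(f, c) = 9 + (c - 1*4) = 9 + (c - 4) = 9 + (-4 + c) = 5 + c)
(v(5, 13) - 103)² = ((5 + 13) - 103)² = (18 - 103)² = (-85)² = 7225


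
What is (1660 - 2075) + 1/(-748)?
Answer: -310421/748 ≈ -415.00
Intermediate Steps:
(1660 - 2075) + 1/(-748) = -415 - 1/748 = -310421/748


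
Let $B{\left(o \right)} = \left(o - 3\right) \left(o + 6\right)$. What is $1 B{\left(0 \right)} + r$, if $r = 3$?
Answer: $-15$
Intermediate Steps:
$B{\left(o \right)} = \left(-3 + o\right) \left(6 + o\right)$
$1 B{\left(0 \right)} + r = 1 \left(-18 + 0^{2} + 3 \cdot 0\right) + 3 = 1 \left(-18 + 0 + 0\right) + 3 = 1 \left(-18\right) + 3 = -18 + 3 = -15$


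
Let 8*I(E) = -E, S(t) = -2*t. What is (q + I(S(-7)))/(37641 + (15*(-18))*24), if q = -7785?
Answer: -31147/124644 ≈ -0.24989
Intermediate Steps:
I(E) = -E/8 (I(E) = (-E)/8 = -E/8)
(q + I(S(-7)))/(37641 + (15*(-18))*24) = (-7785 - (-1)*(-7)/4)/(37641 + (15*(-18))*24) = (-7785 - 1/8*14)/(37641 - 270*24) = (-7785 - 7/4)/(37641 - 6480) = -31147/4/31161 = -31147/4*1/31161 = -31147/124644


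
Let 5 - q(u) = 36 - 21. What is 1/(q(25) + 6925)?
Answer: 1/6915 ≈ 0.00014461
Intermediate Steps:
q(u) = -10 (q(u) = 5 - (36 - 21) = 5 - 1*15 = 5 - 15 = -10)
1/(q(25) + 6925) = 1/(-10 + 6925) = 1/6915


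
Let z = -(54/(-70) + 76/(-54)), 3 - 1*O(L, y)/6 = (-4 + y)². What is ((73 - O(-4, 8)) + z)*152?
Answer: 22002608/945 ≈ 23283.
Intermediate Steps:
O(L, y) = 18 - 6*(-4 + y)²
z = 2059/945 (z = -(54*(-1/70) + 76*(-1/54)) = -(-27/35 - 38/27) = -1*(-2059/945) = 2059/945 ≈ 2.1788)
((73 - O(-4, 8)) + z)*152 = ((73 - (18 - 6*(-4 + 8)²)) + 2059/945)*152 = ((73 - (18 - 6*4²)) + 2059/945)*152 = ((73 - (18 - 6*16)) + 2059/945)*152 = ((73 - (18 - 96)) + 2059/945)*152 = ((73 - 1*(-78)) + 2059/945)*152 = ((73 + 78) + 2059/945)*152 = (151 + 2059/945)*152 = (144754/945)*152 = 22002608/945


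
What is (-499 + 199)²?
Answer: 90000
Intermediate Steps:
(-499 + 199)² = (-300)² = 90000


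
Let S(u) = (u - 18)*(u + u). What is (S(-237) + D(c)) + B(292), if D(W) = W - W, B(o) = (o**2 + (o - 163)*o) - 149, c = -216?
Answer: 243653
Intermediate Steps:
B(o) = -149 + o**2 + o*(-163 + o) (B(o) = (o**2 + (-163 + o)*o) - 149 = (o**2 + o*(-163 + o)) - 149 = -149 + o**2 + o*(-163 + o))
S(u) = 2*u*(-18 + u) (S(u) = (-18 + u)*(2*u) = 2*u*(-18 + u))
D(W) = 0
(S(-237) + D(c)) + B(292) = (2*(-237)*(-18 - 237) + 0) + (-149 - 163*292 + 2*292**2) = (2*(-237)*(-255) + 0) + (-149 - 47596 + 2*85264) = (120870 + 0) + (-149 - 47596 + 170528) = 120870 + 122783 = 243653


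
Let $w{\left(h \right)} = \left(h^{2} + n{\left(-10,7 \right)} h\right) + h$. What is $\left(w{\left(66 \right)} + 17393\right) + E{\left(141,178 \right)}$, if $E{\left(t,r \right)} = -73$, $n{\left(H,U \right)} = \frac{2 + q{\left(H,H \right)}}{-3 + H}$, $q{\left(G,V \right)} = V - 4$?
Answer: $\frac{283438}{13} \approx 21803.0$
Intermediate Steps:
$q{\left(G,V \right)} = -4 + V$
$n{\left(H,U \right)} = \frac{-2 + H}{-3 + H}$ ($n{\left(H,U \right)} = \frac{2 + \left(-4 + H\right)}{-3 + H} = \frac{-2 + H}{-3 + H}$)
$w{\left(h \right)} = h^{2} + \frac{25 h}{13}$ ($w{\left(h \right)} = \left(h^{2} + \frac{-2 - 10}{-3 - 10} h\right) + h = \left(h^{2} + \frac{1}{-13} \left(-12\right) h\right) + h = \left(h^{2} + \left(- \frac{1}{13}\right) \left(-12\right) h\right) + h = \left(h^{2} + \frac{12 h}{13}\right) + h = h^{2} + \frac{25 h}{13}$)
$\left(w{\left(66 \right)} + 17393\right) + E{\left(141,178 \right)} = \left(\frac{1}{13} \cdot 66 \left(25 + 13 \cdot 66\right) + 17393\right) - 73 = \left(\frac{1}{13} \cdot 66 \left(25 + 858\right) + 17393\right) - 73 = \left(\frac{1}{13} \cdot 66 \cdot 883 + 17393\right) - 73 = \left(\frac{58278}{13} + 17393\right) - 73 = \frac{284387}{13} - 73 = \frac{283438}{13}$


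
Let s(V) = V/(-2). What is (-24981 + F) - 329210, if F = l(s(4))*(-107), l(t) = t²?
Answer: -354619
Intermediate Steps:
s(V) = -V/2 (s(V) = V*(-½) = -V/2)
F = -428 (F = (-½*4)²*(-107) = (-2)²*(-107) = 4*(-107) = -428)
(-24981 + F) - 329210 = (-24981 - 428) - 329210 = -25409 - 329210 = -354619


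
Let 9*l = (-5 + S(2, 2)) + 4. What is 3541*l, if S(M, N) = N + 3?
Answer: 14164/9 ≈ 1573.8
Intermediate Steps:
S(M, N) = 3 + N
l = 4/9 (l = ((-5 + (3 + 2)) + 4)/9 = ((-5 + 5) + 4)/9 = (0 + 4)/9 = (1/9)*4 = 4/9 ≈ 0.44444)
3541*l = 3541*(4/9) = 14164/9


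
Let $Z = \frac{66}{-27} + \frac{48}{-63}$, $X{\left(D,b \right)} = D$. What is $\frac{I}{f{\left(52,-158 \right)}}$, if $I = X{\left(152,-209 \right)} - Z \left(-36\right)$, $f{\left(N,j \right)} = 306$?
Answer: $\frac{128}{1071} \approx 0.11951$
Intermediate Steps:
$Z = - \frac{202}{63}$ ($Z = 66 \left(- \frac{1}{27}\right) + 48 \left(- \frac{1}{63}\right) = - \frac{22}{9} - \frac{16}{21} = - \frac{202}{63} \approx -3.2063$)
$I = \frac{256}{7}$ ($I = 152 - \left(- \frac{202}{63}\right) \left(-36\right) = 152 - \frac{808}{7} = \frac{256}{7} \approx 36.571$)
$\frac{I}{f{\left(52,-158 \right)}} = \frac{256}{7 \cdot 306} = \frac{256}{7} \cdot \frac{1}{306} = \frac{128}{1071}$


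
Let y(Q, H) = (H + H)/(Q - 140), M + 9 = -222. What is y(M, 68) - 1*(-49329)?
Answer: 18300923/371 ≈ 49329.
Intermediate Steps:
M = -231 (M = -9 - 222 = -231)
y(Q, H) = 2*H/(-140 + Q) (y(Q, H) = (2*H)/(-140 + Q) = 2*H/(-140 + Q))
y(M, 68) - 1*(-49329) = 2*68/(-140 - 231) - 1*(-49329) = 2*68/(-371) + 49329 = 2*68*(-1/371) + 49329 = -136/371 + 49329 = 18300923/371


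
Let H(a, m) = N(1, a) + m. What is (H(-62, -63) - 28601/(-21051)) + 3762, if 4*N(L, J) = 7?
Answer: 311732357/84204 ≈ 3702.1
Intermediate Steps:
N(L, J) = 7/4 (N(L, J) = (¼)*7 = 7/4)
H(a, m) = 7/4 + m
(H(-62, -63) - 28601/(-21051)) + 3762 = ((7/4 - 63) - 28601/(-21051)) + 3762 = (-245/4 - 28601*(-1/21051)) + 3762 = (-245/4 + 28601/21051) + 3762 = -5043091/84204 + 3762 = 311732357/84204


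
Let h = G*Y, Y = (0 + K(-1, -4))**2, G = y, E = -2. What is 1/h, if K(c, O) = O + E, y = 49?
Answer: 1/1764 ≈ 0.00056689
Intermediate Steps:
G = 49
K(c, O) = -2 + O (K(c, O) = O - 2 = -2 + O)
Y = 36 (Y = (0 + (-2 - 4))**2 = (0 - 6)**2 = (-6)**2 = 36)
h = 1764 (h = 49*36 = 1764)
1/h = 1/1764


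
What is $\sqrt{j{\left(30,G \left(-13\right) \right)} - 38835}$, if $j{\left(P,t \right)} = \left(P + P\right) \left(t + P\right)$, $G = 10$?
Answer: $7 i \sqrt{915} \approx 211.74 i$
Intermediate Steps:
$j{\left(P,t \right)} = 2 P \left(P + t\right)$
$\sqrt{j{\left(30,G \left(-13\right) \right)} - 38835} = \sqrt{2 \cdot 30 \left(30 + 10 \left(-13\right)\right) - 38835} = \sqrt{2 \cdot 30 \left(30 - 130\right) - 38835} = \sqrt{2 \cdot 30 \left(-100\right) - 38835} = \sqrt{-6000 - 38835} = \sqrt{-44835} = 7 i \sqrt{915}$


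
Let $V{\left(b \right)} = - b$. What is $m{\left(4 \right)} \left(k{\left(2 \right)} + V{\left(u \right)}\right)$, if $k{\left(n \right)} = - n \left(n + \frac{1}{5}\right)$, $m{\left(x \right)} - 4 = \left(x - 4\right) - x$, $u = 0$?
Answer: $0$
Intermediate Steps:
$m{\left(x \right)} = 0$ ($m{\left(x \right)} = 4 + \left(\left(x - 4\right) - x\right) = 4 + \left(\left(-4 + x\right) - x\right) = 4 - 4 = 0$)
$k{\left(n \right)} = - n \left(\frac{1}{5} + n\right)$ ($k{\left(n \right)} = - n \left(n + \frac{1}{5}\right) = - n \left(\frac{1}{5} + n\right)$)
$m{\left(4 \right)} \left(k{\left(2 \right)} + V{\left(u \right)}\right) = 0 \left(\left(-1\right) 2 \left(\frac{1}{5} + 2\right) - 0\right) = 0 \left(\left(-1\right) 2 \cdot \frac{11}{5} + 0\right) = 0 \left(- \frac{22}{5} + 0\right) = 0 \left(- \frac{22}{5}\right) = 0$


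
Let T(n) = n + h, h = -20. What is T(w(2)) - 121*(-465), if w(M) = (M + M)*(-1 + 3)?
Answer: 56253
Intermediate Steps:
w(M) = 4*M (w(M) = (2*M)*2 = 4*M)
T(n) = -20 + n (T(n) = n - 20 = -20 + n)
T(w(2)) - 121*(-465) = (-20 + 4*2) - 121*(-465) = (-20 + 8) + 56265 = -12 + 56265 = 56253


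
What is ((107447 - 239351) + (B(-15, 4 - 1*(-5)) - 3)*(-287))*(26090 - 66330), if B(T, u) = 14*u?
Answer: 6728329200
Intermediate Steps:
((107447 - 239351) + (B(-15, 4 - 1*(-5)) - 3)*(-287))*(26090 - 66330) = ((107447 - 239351) + (14*(4 - 1*(-5)) - 3)*(-287))*(26090 - 66330) = (-131904 + (14*(4 + 5) - 3)*(-287))*(-40240) = (-131904 + (14*9 - 3)*(-287))*(-40240) = (-131904 + (126 - 3)*(-287))*(-40240) = (-131904 + 123*(-287))*(-40240) = (-131904 - 35301)*(-40240) = -167205*(-40240) = 6728329200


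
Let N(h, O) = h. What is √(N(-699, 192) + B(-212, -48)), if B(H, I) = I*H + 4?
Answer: √9481 ≈ 97.370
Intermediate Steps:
B(H, I) = 4 + H*I (B(H, I) = H*I + 4 = 4 + H*I)
√(N(-699, 192) + B(-212, -48)) = √(-699 + (4 - 212*(-48))) = √(-699 + (4 + 10176)) = √(-699 + 10180) = √9481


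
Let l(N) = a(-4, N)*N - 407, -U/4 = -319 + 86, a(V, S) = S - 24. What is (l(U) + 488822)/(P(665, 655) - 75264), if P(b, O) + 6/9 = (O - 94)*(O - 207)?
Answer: 308001/40630 ≈ 7.5806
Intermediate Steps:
a(V, S) = -24 + S
P(b, O) = -⅔ + (-207 + O)*(-94 + O) (P(b, O) = -⅔ + (O - 94)*(O - 207) = -⅔ + (-94 + O)*(-207 + O) = -⅔ + (-207 + O)*(-94 + O))
U = 932 (U = -4*(-319 + 86) = -4*(-233) = 932)
l(N) = -407 + N*(-24 + N) (l(N) = (-24 + N)*N - 407 = N*(-24 + N) - 407 = -407 + N*(-24 + N))
(l(U) + 488822)/(P(665, 655) - 75264) = ((-407 + 932*(-24 + 932)) + 488822)/((58372/3 + 655² - 301*655) - 75264) = ((-407 + 932*908) + 488822)/((58372/3 + 429025 - 197155) - 75264) = ((-407 + 846256) + 488822)/(753982/3 - 75264) = (845849 + 488822)/(528190/3) = 1334671*(3/528190) = 308001/40630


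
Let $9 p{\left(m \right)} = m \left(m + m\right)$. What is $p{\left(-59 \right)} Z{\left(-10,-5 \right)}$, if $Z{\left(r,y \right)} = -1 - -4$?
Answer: $\frac{6962}{3} \approx 2320.7$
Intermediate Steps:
$Z{\left(r,y \right)} = 3$ ($Z{\left(r,y \right)} = -1 + 4 = 3$)
$p{\left(m \right)} = \frac{2 m^{2}}{9}$ ($p{\left(m \right)} = \frac{m \left(m + m\right)}{9} = \frac{m 2 m}{9} = \frac{2 m^{2}}{9}$)
$p{\left(-59 \right)} Z{\left(-10,-5 \right)} = \frac{2 \left(-59\right)^{2}}{9} \cdot 3 = \frac{2}{9} \cdot 3481 \cdot 3 = \frac{6962}{9} \cdot 3 = \frac{6962}{3}$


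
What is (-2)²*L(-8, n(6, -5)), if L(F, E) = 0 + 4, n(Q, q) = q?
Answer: 16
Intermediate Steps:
L(F, E) = 4
(-2)²*L(-8, n(6, -5)) = (-2)²*4 = 4*4 = 16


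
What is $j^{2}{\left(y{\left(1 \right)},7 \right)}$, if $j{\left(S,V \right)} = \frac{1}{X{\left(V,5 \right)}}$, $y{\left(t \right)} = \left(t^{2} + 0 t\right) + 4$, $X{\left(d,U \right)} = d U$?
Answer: $\frac{1}{1225} \approx 0.00081633$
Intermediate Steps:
$X{\left(d,U \right)} = U d$
$y{\left(t \right)} = 4 + t^{2}$ ($y{\left(t \right)} = \left(t^{2} + 0\right) + 4 = t^{2} + 4 = 4 + t^{2}$)
$j{\left(S,V \right)} = \frac{1}{5 V}$
$j^{2}{\left(y{\left(1 \right)},7 \right)} = \left(\frac{1}{5 \cdot 7}\right)^{2} = \left(\frac{1}{5} \cdot \frac{1}{7}\right)^{2} = \left(\frac{1}{35}\right)^{2} = \frac{1}{1225}$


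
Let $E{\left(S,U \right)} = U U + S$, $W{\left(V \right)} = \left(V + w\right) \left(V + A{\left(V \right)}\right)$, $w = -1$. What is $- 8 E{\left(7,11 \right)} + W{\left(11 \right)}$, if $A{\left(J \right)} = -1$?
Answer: $-924$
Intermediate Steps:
$W{\left(V \right)} = \left(-1 + V\right)^{2}$ ($W{\left(V \right)} = \left(V - 1\right) \left(V - 1\right) = \left(-1 + V\right) \left(-1 + V\right) = \left(-1 + V\right)^{2}$)
$E{\left(S,U \right)} = S + U^{2}$ ($E{\left(S,U \right)} = U^{2} + S = S + U^{2}$)
$- 8 E{\left(7,11 \right)} + W{\left(11 \right)} = - 8 \left(7 + 11^{2}\right) + \left(1 + 11^{2} - 22\right) = - 8 \left(7 + 121\right) + \left(1 + 121 - 22\right) = \left(-8\right) 128 + 100 = -1024 + 100 = -924$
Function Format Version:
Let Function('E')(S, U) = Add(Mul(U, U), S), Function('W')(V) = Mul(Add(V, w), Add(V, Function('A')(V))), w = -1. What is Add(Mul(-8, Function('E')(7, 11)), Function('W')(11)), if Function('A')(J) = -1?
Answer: -924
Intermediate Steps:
Function('W')(V) = Pow(Add(-1, V), 2) (Function('W')(V) = Mul(Add(V, -1), Add(V, -1)) = Mul(Add(-1, V), Add(-1, V)) = Pow(Add(-1, V), 2))
Function('E')(S, U) = Add(S, Pow(U, 2)) (Function('E')(S, U) = Add(Pow(U, 2), S) = Add(S, Pow(U, 2)))
Add(Mul(-8, Function('E')(7, 11)), Function('W')(11)) = Add(Mul(-8, Add(7, Pow(11, 2))), Add(1, Pow(11, 2), Mul(-2, 11))) = Add(Mul(-8, Add(7, 121)), Add(1, 121, -22)) = Add(Mul(-8, 128), 100) = Add(-1024, 100) = -924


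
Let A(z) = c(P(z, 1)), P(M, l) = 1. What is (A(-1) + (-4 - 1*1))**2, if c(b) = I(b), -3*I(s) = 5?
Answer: 400/9 ≈ 44.444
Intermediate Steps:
I(s) = -5/3 (I(s) = -1/3*5 = -5/3)
c(b) = -5/3
A(z) = -5/3
(A(-1) + (-4 - 1*1))**2 = (-5/3 + (-4 - 1*1))**2 = (-5/3 + (-4 - 1))**2 = (-5/3 - 5)**2 = (-20/3)**2 = 400/9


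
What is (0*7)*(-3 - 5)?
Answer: 0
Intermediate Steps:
(0*7)*(-3 - 5) = 0*(-8) = 0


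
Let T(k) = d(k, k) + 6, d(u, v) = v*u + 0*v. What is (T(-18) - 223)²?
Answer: 11449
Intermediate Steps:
d(u, v) = u*v (d(u, v) = u*v + 0 = u*v)
T(k) = 6 + k² (T(k) = k*k + 6 = k² + 6 = 6 + k²)
(T(-18) - 223)² = ((6 + (-18)²) - 223)² = ((6 + 324) - 223)² = (330 - 223)² = 107² = 11449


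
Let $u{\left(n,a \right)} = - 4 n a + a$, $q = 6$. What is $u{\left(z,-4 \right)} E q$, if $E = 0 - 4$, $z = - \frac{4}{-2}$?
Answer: $-672$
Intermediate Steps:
$z = 2$ ($z = \left(-4\right) \left(- \frac{1}{2}\right) = 2$)
$E = -4$ ($E = 0 - 4 = -4$)
$u{\left(n,a \right)} = a - 4 a n$ ($u{\left(n,a \right)} = - 4 a n + a = a - 4 a n$)
$u{\left(z,-4 \right)} E q = - 4 \left(1 - 8\right) \left(-4\right) 6 = \left(-4\right) \left(-7\right) \left(-4\right) 6 = 28 \left(-4\right) 6 = \left(-112\right) 6 = -672$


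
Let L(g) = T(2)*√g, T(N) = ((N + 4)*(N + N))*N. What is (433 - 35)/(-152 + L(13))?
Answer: 3781/428 + 597*√13/214 ≈ 18.893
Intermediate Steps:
T(N) = 2*N²*(4 + N) (T(N) = ((4 + N)*(2*N))*N = (2*N*(4 + N))*N = 2*N²*(4 + N))
L(g) = 48*√g (L(g) = (2*2²*(4 + 2))*√g = (2*4*6)*√g = 48*√g)
(433 - 35)/(-152 + L(13)) = (433 - 35)/(-152 + 48*√13) = 398/(-152 + 48*√13)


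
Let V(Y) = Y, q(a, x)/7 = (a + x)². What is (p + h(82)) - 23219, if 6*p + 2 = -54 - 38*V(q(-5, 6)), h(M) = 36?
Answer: -69710/3 ≈ -23237.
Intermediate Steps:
q(a, x) = 7*(a + x)²
p = -161/3 (p = -⅓ + (-54 - 266*(-5 + 6)²)/6 = -⅓ + (-54 - 266*1²)/6 = -⅓ + (-54 - 266)/6 = -⅓ + (⅙)*(-320) = -⅓ - 160/3 = -161/3 ≈ -53.667)
(p + h(82)) - 23219 = (-161/3 + 36) - 23219 = -53/3 - 23219 = -69710/3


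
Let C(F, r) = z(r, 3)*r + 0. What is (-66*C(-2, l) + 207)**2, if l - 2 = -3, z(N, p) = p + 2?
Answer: 288369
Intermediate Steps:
z(N, p) = 2 + p
l = -1 (l = 2 - 3 = -1)
C(F, r) = 5*r (C(F, r) = (2 + 3)*r + 0 = 5*r + 0 = 5*r)
(-66*C(-2, l) + 207)**2 = (-330*(-1) + 207)**2 = (-66*(-5) + 207)**2 = (330 + 207)**2 = 537**2 = 288369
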